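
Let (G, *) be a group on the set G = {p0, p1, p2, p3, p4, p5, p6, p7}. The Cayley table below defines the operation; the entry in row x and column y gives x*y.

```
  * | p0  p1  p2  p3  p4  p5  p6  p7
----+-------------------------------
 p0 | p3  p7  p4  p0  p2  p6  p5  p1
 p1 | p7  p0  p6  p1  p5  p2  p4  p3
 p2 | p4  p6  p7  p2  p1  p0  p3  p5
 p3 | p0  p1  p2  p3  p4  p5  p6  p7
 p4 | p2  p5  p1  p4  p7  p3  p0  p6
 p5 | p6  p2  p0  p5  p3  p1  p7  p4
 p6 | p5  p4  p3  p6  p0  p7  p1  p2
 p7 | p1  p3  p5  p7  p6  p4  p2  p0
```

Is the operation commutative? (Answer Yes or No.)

Check whether the table is symmetric across its main diagonal.
Every entry (row x, col y) equals the entry (row y, col x), so G is abelian.

Yes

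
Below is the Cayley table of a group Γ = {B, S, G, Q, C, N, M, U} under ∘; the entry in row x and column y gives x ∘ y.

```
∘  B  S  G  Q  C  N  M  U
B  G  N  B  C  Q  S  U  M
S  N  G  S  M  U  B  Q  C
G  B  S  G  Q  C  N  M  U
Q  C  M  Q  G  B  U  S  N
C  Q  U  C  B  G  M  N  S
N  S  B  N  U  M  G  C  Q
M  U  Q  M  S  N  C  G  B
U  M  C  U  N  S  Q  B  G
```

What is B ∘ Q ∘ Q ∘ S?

N

B ∘ Q = C
C ∘ Q = B
B ∘ S = N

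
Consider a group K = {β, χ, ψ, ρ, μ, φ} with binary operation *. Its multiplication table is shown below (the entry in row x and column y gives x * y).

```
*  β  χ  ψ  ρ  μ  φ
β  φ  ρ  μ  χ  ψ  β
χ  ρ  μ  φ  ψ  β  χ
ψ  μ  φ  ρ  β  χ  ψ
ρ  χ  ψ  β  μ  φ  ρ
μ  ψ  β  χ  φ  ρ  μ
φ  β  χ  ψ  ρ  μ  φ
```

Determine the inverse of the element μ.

ρ

First locate the identity: row φ matches the header, so φ is the identity.
Scan row μ for φ: μ * ρ = φ. Hence μ^(-1) = ρ.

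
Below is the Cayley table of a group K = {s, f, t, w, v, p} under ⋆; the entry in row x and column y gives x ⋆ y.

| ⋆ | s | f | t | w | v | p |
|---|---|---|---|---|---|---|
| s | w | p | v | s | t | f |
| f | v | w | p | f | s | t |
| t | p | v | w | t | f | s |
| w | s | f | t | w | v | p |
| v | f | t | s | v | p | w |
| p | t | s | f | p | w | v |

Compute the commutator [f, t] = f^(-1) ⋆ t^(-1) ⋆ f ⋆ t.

v

Identity is w; from the table f^(-1) = f and t^(-1) = t.
f ⋆ t = p
p ⋆ f = s
s ⋆ t = v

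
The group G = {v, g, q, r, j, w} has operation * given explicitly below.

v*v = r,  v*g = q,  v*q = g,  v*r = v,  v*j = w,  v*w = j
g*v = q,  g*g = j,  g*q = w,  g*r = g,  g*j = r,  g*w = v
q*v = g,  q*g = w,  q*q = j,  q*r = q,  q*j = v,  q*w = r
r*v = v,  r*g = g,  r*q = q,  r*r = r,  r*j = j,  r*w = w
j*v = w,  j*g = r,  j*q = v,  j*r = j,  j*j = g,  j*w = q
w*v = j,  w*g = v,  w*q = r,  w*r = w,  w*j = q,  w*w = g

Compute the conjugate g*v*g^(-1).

The identity is r. In row g, the entry r sits in column j, so g^(-1) = j.
g*v = q
q*j = v

v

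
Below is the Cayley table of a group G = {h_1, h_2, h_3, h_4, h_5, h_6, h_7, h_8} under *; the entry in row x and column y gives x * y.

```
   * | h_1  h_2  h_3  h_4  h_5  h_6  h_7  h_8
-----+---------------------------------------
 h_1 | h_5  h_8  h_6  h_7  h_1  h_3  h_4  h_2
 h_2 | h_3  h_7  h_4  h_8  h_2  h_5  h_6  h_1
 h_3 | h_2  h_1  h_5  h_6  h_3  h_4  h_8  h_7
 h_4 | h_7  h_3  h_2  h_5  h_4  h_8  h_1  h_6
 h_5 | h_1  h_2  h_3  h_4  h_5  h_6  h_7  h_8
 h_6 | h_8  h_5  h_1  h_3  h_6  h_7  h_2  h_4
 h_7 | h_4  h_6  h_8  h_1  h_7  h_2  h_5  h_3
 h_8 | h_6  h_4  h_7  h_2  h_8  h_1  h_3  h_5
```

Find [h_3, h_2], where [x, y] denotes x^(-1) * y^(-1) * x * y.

h_7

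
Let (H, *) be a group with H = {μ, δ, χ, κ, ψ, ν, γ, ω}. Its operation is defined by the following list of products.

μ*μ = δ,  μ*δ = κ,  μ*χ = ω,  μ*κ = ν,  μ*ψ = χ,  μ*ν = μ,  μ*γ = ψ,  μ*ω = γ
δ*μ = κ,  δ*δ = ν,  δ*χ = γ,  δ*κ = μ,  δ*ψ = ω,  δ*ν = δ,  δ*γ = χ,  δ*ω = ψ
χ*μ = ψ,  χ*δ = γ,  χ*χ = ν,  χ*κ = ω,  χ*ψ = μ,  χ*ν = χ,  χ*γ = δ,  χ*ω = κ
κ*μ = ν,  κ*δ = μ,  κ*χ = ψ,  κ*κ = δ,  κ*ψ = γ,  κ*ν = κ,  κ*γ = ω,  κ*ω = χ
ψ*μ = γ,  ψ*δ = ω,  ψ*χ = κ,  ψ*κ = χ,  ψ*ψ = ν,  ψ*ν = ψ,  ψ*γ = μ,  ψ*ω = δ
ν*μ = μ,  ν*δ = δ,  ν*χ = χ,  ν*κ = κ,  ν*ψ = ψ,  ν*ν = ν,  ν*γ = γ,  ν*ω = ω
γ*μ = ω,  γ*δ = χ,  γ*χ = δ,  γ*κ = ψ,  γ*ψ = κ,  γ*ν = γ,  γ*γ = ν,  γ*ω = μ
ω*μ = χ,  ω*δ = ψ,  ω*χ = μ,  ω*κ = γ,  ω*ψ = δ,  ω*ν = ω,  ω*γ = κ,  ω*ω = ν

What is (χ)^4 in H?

χ^1 = χ
χ^2 = χ*χ = ν
χ^3 = ν*χ = χ
χ^4 = χ*χ = ν

ν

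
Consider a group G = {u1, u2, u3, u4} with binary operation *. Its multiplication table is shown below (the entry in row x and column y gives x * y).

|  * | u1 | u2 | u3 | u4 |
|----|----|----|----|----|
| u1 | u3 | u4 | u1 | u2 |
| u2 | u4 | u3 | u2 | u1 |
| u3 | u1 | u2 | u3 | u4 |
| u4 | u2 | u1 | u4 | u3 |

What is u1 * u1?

Read row u1, column u1: u1 * u1 = u3.
(Structurally, G here is isomorphic to the Klein four-group V_4.)

u3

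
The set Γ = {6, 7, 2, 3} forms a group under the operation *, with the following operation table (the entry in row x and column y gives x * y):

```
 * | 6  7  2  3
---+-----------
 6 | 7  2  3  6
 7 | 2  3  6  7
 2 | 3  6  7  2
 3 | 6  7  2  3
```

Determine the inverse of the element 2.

First locate the identity: row 3 matches the header, so 3 is the identity.
Scan row 2 for 3: 2 * 6 = 3. Hence 2^(-1) = 6.

6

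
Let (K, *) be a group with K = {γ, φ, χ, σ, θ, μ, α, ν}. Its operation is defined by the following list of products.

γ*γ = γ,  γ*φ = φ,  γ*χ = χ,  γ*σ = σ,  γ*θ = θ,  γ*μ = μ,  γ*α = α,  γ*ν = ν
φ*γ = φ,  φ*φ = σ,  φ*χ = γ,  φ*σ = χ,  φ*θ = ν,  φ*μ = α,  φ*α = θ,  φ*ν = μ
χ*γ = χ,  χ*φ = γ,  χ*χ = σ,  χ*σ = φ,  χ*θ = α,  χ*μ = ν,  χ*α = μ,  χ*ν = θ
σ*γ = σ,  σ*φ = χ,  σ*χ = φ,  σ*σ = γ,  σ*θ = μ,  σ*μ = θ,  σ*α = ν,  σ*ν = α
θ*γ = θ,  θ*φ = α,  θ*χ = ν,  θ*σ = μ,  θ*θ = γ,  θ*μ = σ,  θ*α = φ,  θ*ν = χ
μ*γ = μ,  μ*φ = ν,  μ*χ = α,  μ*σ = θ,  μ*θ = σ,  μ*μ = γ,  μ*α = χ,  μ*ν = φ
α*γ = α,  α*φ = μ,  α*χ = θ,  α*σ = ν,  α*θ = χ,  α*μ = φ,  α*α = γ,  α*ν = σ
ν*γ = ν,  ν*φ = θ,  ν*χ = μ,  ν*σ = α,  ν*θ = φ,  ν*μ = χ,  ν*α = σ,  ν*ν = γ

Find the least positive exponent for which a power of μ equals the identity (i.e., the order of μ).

The identity element is γ (its row matches the header).
μ^1 = μ
μ^2 = μ*μ = γ
The first power of μ equal to the identity is μ^2, so ord(μ) = 2.

2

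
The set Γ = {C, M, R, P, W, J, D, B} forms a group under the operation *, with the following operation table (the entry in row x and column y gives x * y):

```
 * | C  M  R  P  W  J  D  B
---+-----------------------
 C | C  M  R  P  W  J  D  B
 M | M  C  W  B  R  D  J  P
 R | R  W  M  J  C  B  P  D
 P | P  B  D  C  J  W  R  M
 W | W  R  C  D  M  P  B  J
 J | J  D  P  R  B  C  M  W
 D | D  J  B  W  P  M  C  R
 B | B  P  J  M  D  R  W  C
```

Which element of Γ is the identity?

C

The identity e satisfies e * x = x for all x, so its row in the table reproduces the column headers.
Row C reads: C, M, R, P, W, J, D, B — exactly the header order. So C is the identity.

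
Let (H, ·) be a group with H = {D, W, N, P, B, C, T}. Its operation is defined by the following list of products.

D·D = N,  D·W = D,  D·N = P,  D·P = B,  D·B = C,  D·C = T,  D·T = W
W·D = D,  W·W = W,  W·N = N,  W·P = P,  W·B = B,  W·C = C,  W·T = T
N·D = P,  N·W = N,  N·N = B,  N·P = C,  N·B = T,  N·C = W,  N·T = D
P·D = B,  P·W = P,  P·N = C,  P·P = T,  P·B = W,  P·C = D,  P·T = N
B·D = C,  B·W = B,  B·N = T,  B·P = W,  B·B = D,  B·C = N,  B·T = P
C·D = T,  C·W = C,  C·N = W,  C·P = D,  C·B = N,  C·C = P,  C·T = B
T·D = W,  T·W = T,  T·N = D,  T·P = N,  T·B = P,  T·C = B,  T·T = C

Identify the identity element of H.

W

The identity e satisfies e·x = x for all x, so its row in the table reproduces the column headers.
Row W reads: D, W, N, P, B, C, T — exactly the header order. So W is the identity.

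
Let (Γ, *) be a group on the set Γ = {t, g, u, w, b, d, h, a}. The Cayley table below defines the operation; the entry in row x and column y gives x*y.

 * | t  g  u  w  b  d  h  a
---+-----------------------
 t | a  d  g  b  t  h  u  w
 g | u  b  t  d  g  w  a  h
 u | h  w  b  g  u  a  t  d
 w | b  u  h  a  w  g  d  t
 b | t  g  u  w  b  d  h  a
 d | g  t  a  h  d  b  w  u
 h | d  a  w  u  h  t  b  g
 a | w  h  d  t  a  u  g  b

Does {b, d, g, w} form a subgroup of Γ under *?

w*w = a, which is not in {b, d, g, w}.
The subset is not closed under *, so it is not a subgroup.

No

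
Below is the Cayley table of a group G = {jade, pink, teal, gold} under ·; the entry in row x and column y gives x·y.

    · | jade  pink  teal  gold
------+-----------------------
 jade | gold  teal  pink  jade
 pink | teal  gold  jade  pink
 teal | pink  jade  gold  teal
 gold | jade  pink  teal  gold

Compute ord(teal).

The identity element is gold (its row matches the header).
teal^1 = teal
teal^2 = teal·teal = gold
The first power of teal equal to the identity is teal^2, so ord(teal) = 2.

2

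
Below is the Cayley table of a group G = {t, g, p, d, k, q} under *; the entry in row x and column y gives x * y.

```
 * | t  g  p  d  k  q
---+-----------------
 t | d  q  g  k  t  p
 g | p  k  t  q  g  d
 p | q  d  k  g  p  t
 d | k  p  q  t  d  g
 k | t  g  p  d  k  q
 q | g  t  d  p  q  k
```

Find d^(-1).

t

First locate the identity: row k matches the header, so k is the identity.
Scan row d for k: d * t = k. Hence d^(-1) = t.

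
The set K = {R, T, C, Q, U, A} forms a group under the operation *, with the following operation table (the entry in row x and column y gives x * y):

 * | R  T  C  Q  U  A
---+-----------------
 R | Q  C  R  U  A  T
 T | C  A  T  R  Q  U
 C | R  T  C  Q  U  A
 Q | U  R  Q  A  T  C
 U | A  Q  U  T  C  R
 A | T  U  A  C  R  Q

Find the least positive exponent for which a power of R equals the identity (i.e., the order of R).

6

The identity element is C (its row matches the header).
R^1 = R
R^2 = R * R = Q
R^3 = Q * R = U
R^4 = U * R = A
R^5 = A * R = T
R^6 = T * R = C
The first power of R equal to the identity is R^6, so ord(R) = 6.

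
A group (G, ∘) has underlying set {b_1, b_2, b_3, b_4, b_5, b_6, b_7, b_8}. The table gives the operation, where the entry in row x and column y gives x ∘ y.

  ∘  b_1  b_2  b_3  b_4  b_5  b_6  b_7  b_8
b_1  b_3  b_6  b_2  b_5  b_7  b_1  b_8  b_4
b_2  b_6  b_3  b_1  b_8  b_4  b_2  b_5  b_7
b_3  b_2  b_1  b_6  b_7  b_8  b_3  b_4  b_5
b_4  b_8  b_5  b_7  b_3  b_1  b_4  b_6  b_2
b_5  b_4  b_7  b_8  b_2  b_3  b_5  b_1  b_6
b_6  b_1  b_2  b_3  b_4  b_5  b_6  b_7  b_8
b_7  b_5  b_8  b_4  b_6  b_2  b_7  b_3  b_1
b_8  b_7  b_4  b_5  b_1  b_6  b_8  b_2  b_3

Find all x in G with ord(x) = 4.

{b_1, b_2, b_4, b_5, b_7, b_8}

Identity is b_6. Compute the order of each non-identity element by repeated multiplication:
  b_1: b_1 → b_3 → b_2 → b_6  (order 4)
  b_2: b_2 → b_3 → b_1 → b_6  (order 4)
  b_3: b_3 → b_6  (order 2)
  b_4: b_4 → b_3 → b_7 → b_6  (order 4)
  b_5: b_5 → b_3 → b_8 → b_6  (order 4)
  b_7: b_7 → b_3 → b_4 → b_6  (order 4)
  b_8: b_8 → b_3 → b_5 → b_6  (order 4)
Elements of order 4: {b_1, b_2, b_4, b_5, b_7, b_8}.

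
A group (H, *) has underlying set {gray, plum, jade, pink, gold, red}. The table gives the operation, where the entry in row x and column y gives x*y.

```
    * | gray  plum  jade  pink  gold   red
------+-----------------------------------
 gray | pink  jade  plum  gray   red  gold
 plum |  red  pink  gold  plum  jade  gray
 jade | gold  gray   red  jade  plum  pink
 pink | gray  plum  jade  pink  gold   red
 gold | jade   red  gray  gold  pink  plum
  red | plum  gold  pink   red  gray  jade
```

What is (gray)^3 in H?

gray

gray^1 = gray
gray^2 = gray*gray = pink
gray^3 = pink*gray = gray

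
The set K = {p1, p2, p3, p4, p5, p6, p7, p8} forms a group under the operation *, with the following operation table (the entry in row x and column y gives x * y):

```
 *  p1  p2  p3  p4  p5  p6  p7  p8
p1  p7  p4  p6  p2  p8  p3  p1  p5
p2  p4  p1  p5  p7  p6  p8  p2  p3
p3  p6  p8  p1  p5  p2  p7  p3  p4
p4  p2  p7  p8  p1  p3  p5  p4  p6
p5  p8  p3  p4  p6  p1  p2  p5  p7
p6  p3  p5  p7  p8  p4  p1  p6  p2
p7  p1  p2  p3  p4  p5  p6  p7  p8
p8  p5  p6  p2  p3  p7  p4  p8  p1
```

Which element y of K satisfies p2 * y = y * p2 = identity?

First locate the identity: row p7 matches the header, so p7 is the identity.
Scan row p2 for p7: p2 * p4 = p7. Hence p2^(-1) = p4.
(Structurally, K here is isomorphic to the quaternion group Q_8.)

p4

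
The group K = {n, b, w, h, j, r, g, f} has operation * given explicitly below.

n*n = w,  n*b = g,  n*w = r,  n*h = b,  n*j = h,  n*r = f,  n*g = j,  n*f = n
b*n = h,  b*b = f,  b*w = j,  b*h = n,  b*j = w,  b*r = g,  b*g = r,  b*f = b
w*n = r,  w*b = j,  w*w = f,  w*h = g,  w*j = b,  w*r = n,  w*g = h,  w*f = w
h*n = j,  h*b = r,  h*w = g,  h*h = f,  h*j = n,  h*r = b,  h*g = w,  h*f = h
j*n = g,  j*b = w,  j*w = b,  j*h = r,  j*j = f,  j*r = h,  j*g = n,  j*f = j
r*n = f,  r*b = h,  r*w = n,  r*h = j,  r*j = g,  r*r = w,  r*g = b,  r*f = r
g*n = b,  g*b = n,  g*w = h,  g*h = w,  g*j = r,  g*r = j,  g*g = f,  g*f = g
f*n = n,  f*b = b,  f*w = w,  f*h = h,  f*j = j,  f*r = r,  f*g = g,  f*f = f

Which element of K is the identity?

The identity e satisfies e * x = x for all x, so its row in the table reproduces the column headers.
Row f reads: n, b, w, h, j, r, g, f — exactly the header order. So f is the identity.

f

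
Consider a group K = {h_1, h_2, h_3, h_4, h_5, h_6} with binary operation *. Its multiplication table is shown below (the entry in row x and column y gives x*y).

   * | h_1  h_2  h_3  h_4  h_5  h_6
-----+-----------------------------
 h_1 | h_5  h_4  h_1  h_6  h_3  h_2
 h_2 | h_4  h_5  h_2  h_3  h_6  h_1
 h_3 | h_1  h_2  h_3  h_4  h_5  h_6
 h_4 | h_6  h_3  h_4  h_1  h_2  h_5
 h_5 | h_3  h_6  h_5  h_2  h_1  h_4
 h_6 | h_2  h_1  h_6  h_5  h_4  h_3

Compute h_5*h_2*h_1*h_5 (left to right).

h_5*h_2 = h_6
h_6*h_1 = h_2
h_2*h_5 = h_6

h_6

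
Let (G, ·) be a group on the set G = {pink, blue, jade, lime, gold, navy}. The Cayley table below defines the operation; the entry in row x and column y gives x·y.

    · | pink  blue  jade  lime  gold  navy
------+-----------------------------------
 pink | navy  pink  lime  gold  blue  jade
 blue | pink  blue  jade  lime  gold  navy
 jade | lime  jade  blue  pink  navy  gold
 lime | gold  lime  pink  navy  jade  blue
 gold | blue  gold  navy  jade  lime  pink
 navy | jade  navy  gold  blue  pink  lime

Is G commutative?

Yes

Check whether the table is symmetric across its main diagonal.
Every entry (row x, col y) equals the entry (row y, col x), so G is abelian.
(In fact G ≅ the cyclic group Z_6.)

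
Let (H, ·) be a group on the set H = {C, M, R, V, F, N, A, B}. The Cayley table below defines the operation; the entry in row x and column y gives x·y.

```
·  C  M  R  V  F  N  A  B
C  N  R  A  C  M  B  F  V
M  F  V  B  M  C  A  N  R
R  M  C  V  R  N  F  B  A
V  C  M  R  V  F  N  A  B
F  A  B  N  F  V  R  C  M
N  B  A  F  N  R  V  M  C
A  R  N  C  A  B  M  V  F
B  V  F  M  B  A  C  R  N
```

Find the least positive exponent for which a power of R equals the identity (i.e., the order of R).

2

The identity element is V (its row matches the header).
R^1 = R
R^2 = R·R = V
The first power of R equal to the identity is R^2, so ord(R) = 2.
(Structurally, H here is isomorphic to the dihedral group D_4.)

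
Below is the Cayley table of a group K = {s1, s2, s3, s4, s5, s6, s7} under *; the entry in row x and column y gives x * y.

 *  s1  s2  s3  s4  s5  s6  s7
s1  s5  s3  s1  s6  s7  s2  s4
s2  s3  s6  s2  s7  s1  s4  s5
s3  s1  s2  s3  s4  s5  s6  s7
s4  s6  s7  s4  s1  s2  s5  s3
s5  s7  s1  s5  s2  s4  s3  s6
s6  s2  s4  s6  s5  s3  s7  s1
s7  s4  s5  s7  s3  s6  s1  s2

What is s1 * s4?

s6

Read row s1, column s4: s1 * s4 = s6.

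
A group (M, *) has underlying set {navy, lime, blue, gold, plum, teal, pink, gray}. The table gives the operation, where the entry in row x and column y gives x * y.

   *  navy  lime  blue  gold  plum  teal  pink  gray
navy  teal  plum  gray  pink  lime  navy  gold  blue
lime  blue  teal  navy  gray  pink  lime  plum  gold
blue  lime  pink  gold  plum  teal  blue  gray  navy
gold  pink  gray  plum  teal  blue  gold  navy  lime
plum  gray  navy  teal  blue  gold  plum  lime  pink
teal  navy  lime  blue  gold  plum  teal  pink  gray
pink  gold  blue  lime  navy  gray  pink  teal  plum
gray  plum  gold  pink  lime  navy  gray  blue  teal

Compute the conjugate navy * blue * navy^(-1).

plum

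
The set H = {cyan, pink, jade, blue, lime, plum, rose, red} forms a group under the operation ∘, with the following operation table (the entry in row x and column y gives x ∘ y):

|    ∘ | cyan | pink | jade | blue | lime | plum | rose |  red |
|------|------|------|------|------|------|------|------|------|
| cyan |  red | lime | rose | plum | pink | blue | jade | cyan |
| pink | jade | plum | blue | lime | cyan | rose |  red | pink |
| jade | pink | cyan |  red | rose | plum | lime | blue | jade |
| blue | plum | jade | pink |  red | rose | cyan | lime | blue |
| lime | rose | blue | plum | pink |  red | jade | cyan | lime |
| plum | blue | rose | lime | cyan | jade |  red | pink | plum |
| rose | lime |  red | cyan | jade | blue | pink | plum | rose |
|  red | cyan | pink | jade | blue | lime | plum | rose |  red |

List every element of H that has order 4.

{pink, rose}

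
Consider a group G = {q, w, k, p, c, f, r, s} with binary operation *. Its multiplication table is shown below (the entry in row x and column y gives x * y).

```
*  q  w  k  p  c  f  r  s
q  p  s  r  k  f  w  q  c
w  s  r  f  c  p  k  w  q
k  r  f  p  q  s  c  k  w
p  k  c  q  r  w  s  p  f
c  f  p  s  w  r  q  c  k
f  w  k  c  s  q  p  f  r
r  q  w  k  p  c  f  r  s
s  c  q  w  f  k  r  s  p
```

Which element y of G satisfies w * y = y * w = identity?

First locate the identity: row r matches the header, so r is the identity.
Scan row w for r: w * w = r. Hence w^(-1) = w.

w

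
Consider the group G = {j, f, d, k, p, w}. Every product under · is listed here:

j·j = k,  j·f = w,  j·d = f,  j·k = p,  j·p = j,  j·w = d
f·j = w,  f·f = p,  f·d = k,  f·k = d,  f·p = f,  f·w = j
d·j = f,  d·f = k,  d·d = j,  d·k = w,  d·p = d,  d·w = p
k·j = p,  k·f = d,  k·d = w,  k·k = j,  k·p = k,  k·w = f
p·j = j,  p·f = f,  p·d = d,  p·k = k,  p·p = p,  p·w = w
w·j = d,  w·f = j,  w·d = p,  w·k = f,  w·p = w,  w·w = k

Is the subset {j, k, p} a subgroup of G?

Yes

{j, k, p} contains the identity p.
Checking products: every product of two elements of {j, k, p} (read from the table) lies in {j, k, p}, so the set is closed.
In a finite group, a nonempty closed subset is a subgroup. So {j, k, p} ≤ G.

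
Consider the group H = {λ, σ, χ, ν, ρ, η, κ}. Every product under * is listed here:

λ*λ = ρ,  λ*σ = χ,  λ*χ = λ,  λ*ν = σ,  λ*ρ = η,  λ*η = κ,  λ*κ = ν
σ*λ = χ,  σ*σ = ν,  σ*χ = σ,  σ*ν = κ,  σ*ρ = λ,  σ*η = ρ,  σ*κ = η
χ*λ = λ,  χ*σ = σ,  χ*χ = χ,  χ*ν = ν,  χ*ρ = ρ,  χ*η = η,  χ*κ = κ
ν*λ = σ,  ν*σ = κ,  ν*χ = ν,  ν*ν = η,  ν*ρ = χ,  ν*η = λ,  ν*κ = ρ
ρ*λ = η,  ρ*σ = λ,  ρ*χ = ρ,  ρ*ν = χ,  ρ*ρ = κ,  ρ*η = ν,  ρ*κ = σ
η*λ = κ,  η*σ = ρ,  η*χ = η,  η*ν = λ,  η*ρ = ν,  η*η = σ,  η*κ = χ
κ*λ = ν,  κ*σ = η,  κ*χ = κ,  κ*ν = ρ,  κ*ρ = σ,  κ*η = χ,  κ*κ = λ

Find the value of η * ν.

λ

Read row η, column ν: η * ν = λ.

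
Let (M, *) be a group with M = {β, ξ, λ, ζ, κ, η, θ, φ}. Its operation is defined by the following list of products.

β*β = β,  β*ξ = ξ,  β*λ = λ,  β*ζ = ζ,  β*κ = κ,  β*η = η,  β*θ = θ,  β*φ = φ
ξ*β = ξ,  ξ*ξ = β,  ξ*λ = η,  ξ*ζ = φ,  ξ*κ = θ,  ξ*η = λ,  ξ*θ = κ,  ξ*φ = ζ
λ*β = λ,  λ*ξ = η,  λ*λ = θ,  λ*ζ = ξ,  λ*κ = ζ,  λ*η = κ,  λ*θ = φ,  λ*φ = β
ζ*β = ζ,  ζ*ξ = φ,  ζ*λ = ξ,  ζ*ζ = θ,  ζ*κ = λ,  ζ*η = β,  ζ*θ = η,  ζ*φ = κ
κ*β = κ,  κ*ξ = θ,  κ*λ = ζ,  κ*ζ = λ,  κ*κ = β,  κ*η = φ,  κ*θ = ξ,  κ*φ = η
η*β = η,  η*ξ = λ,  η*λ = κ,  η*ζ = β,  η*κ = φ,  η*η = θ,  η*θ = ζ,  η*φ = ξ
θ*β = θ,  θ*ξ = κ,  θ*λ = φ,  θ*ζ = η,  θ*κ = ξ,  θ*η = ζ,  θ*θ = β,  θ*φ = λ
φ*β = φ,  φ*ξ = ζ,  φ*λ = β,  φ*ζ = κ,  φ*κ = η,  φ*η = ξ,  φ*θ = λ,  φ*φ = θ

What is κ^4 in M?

β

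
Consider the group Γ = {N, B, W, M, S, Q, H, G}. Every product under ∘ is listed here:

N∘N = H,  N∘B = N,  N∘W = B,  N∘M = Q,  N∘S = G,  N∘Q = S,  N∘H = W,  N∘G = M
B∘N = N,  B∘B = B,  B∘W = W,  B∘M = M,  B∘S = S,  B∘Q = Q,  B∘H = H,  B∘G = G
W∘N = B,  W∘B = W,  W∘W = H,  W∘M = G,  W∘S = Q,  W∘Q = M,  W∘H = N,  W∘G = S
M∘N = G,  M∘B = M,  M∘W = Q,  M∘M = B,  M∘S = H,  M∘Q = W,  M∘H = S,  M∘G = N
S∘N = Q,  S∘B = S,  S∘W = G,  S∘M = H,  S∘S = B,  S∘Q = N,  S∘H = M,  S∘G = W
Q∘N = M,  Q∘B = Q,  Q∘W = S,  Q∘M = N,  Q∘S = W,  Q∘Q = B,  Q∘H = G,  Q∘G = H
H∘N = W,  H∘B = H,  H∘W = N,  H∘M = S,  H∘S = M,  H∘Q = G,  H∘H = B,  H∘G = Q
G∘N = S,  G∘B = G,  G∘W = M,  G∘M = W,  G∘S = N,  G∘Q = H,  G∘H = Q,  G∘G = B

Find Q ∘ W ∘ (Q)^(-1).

The identity is B. In row Q, the entry B sits in column Q, so Q^(-1) = Q.
Q ∘ W = S
S ∘ Q = N
(Structurally, Γ here is isomorphic to the dihedral group D_4.)

N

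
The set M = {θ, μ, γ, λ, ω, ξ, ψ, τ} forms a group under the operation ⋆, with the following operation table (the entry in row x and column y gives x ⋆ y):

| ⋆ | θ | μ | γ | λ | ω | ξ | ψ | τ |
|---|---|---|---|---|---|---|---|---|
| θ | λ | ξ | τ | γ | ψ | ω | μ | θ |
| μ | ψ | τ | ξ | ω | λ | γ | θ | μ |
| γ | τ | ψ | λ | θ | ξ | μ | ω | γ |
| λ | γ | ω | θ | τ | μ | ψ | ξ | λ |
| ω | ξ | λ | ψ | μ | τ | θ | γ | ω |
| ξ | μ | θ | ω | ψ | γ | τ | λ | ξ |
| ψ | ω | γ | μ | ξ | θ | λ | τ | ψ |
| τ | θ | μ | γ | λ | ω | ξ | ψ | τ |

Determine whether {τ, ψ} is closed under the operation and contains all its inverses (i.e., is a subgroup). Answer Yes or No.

Yes

{τ, ψ} contains the identity τ.
Checking products: every product of two elements of {τ, ψ} (read from the table) lies in {τ, ψ}, so the set is closed.
In a finite group, a nonempty closed subset is a subgroup. So {τ, ψ} ≤ M.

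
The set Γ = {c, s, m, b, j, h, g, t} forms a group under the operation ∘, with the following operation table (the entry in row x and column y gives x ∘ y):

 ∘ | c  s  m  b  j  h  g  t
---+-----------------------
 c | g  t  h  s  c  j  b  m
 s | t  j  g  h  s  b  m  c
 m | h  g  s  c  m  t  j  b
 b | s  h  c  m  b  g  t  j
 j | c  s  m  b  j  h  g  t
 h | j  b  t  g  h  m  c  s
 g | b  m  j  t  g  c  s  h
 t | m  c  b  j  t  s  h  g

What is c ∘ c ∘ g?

c ∘ c = g
g ∘ g = s

s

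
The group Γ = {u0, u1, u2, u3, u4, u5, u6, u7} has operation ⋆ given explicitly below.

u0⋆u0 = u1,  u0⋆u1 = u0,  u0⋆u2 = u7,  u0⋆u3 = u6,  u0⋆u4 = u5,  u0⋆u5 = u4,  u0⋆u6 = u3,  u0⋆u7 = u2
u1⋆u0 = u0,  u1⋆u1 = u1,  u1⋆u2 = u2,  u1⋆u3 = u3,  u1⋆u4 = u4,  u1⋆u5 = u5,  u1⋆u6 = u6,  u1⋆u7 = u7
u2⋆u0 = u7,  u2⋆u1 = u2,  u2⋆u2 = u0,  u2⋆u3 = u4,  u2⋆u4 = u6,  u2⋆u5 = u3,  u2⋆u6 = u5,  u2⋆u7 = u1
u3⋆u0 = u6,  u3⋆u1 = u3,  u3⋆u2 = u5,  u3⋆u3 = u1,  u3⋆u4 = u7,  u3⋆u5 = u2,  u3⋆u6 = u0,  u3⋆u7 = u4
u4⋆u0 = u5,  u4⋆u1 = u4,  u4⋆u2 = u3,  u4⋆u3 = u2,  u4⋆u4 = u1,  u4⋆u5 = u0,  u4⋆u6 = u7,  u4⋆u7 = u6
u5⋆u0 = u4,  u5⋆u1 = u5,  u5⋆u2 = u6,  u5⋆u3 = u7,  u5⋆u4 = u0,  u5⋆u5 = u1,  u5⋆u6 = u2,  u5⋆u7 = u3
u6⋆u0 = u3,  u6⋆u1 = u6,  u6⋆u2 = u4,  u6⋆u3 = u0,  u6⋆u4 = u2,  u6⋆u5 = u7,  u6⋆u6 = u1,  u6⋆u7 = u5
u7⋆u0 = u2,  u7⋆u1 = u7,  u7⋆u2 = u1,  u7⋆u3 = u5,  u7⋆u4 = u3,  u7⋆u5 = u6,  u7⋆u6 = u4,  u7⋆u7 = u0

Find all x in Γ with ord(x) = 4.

{u2, u7}

Identity is u1. Compute the order of each non-identity element by repeated multiplication:
  u0: u0 → u1  (order 2)
  u2: u2 → u0 → u7 → u1  (order 4)
  u3: u3 → u1  (order 2)
  u4: u4 → u1  (order 2)
  u5: u5 → u1  (order 2)
  u6: u6 → u1  (order 2)
  u7: u7 → u0 → u2 → u1  (order 4)
Elements of order 4: {u2, u7}.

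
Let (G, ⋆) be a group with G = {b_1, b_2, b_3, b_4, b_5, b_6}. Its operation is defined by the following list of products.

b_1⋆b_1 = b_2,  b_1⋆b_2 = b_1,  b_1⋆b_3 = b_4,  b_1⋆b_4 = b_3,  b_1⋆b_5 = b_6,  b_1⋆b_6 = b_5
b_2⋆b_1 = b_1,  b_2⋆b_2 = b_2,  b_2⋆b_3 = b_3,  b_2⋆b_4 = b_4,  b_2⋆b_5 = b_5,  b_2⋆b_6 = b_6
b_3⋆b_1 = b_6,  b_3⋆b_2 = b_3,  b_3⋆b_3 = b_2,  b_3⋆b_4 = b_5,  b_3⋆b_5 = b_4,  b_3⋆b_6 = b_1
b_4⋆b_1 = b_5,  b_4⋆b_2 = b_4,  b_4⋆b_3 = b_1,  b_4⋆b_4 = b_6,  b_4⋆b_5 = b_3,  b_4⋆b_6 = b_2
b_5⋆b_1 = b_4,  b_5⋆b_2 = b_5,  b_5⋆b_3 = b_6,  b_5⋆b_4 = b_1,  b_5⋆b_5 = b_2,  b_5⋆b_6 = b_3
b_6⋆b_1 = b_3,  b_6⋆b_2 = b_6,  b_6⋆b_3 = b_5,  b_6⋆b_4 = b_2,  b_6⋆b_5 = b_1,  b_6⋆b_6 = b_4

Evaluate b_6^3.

b_2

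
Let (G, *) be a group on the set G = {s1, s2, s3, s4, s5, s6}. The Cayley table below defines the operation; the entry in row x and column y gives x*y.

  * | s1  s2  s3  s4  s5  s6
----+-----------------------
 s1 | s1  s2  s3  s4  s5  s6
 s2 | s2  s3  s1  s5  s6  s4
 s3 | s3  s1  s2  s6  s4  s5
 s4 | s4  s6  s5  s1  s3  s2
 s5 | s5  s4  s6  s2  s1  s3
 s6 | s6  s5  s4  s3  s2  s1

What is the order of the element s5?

2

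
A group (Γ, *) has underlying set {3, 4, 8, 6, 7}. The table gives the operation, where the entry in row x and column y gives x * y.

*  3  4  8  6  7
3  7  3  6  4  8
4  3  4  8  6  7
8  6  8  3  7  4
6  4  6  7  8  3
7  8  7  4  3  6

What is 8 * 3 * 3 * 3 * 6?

4

8 * 3 = 6
6 * 3 = 4
4 * 3 = 3
3 * 6 = 4
(Structurally, Γ here is isomorphic to the cyclic group Z_5.)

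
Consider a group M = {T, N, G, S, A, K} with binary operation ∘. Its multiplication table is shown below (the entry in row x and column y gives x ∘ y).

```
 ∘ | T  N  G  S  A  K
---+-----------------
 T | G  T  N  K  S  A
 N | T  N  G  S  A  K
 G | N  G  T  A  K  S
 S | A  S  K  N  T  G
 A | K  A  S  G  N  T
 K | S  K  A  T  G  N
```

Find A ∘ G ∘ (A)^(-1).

The identity is N. In row A, the entry N sits in column A, so A^(-1) = A.
A ∘ G = S
S ∘ A = T
(Structurally, M here is isomorphic to the symmetric group S_3.)

T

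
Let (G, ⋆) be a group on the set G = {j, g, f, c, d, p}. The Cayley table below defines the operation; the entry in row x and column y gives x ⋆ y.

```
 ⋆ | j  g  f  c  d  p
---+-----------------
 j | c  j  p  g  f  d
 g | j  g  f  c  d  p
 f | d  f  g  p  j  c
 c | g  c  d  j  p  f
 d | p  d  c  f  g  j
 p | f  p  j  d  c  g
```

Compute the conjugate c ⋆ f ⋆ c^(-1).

p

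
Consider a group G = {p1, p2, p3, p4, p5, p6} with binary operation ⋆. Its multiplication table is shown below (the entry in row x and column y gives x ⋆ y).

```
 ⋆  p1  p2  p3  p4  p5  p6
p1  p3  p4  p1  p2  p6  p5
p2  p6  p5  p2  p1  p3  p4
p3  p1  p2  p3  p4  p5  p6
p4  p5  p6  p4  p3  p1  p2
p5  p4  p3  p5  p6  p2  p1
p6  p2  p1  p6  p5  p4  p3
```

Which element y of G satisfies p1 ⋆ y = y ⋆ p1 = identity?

First locate the identity: row p3 matches the header, so p3 is the identity.
Scan row p1 for p3: p1 ⋆ p1 = p3. Hence p1^(-1) = p1.

p1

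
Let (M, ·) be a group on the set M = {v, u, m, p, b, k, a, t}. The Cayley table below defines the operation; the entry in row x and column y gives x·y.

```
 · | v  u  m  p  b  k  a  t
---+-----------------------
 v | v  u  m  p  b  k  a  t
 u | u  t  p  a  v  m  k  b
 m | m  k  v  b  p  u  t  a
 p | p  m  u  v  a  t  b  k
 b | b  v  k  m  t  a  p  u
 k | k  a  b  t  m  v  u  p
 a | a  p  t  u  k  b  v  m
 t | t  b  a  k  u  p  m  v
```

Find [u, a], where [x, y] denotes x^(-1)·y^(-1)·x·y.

Identity is v; from the table u^(-1) = b and a^(-1) = a.
b·a = p
p·u = m
m·a = t
(Structurally, M here is isomorphic to the dihedral group D_4.)

t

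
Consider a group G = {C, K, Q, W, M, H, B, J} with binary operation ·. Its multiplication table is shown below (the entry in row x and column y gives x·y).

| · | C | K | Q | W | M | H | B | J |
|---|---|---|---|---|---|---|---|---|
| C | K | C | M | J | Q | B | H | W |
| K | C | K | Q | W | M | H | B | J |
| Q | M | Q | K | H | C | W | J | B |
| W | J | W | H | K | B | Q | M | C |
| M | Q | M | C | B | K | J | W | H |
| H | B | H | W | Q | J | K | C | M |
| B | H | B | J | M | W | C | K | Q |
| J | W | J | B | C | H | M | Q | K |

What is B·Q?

Read row B, column Q: B·Q = J.

J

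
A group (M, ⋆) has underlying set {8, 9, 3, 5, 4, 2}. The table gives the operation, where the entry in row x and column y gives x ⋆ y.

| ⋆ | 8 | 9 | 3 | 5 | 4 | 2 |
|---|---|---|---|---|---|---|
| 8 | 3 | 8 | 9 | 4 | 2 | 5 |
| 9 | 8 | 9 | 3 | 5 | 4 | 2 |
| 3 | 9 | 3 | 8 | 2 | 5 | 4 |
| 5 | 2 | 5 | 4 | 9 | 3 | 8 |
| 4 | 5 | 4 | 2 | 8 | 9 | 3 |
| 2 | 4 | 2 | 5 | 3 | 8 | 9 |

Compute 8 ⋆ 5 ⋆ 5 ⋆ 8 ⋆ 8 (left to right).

8 ⋆ 5 = 4
4 ⋆ 5 = 8
8 ⋆ 8 = 3
3 ⋆ 8 = 9

9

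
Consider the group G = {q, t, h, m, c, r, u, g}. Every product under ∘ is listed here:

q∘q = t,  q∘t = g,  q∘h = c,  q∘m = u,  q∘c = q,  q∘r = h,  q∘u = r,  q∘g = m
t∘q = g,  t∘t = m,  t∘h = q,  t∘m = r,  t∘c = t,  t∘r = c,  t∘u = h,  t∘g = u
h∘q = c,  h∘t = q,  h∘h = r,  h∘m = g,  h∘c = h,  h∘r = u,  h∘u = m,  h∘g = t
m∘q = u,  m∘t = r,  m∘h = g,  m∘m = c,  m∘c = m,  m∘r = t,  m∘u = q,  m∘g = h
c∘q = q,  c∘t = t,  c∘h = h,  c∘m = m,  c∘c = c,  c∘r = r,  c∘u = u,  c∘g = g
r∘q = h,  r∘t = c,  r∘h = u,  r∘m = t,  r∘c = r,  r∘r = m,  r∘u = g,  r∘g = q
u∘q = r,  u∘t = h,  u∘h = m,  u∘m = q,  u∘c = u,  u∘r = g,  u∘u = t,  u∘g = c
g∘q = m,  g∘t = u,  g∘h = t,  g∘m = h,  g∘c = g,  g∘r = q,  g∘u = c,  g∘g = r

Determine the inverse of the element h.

First locate the identity: row c matches the header, so c is the identity.
Scan row h for c: h ∘ q = c. Hence h^(-1) = q.

q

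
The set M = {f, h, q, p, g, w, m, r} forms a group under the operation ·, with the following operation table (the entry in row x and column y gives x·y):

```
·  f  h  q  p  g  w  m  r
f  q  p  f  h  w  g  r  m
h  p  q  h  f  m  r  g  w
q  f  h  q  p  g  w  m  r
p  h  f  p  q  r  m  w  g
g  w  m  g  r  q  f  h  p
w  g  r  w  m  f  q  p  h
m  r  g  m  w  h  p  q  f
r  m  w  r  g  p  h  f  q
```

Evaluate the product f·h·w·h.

g

f·h = p
p·w = m
m·h = g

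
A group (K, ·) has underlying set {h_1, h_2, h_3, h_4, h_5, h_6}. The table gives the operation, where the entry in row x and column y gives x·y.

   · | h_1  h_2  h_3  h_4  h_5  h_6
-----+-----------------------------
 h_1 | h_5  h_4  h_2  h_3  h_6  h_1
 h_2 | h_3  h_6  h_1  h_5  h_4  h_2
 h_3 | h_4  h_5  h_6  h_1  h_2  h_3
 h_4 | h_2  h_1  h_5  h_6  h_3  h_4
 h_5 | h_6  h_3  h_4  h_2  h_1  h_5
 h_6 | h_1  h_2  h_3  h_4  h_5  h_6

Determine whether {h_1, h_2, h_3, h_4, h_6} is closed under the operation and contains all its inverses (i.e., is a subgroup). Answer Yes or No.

No

h_1·h_1 = h_5, which is not in {h_1, h_2, h_3, h_4, h_6}.
The subset is not closed under ·, so it is not a subgroup.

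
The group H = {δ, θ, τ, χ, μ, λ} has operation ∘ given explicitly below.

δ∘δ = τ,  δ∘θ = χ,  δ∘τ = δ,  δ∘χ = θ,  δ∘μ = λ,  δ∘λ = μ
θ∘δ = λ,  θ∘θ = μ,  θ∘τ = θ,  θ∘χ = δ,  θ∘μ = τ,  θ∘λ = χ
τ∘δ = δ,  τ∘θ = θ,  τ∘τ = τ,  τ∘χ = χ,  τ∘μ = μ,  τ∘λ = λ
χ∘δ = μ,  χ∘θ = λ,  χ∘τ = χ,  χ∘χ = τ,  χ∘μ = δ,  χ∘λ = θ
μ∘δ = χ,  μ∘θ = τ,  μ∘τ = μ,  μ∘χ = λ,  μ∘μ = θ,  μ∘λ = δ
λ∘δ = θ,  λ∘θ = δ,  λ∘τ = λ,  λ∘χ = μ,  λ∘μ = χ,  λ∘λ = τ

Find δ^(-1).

First locate the identity: row τ matches the header, so τ is the identity.
Scan row δ for τ: δ ∘ δ = τ. Hence δ^(-1) = δ.

δ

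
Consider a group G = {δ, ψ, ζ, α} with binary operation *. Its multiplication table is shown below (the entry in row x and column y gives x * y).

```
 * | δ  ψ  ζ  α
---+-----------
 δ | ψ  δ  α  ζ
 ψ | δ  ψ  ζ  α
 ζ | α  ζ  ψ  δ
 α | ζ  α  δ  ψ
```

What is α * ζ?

δ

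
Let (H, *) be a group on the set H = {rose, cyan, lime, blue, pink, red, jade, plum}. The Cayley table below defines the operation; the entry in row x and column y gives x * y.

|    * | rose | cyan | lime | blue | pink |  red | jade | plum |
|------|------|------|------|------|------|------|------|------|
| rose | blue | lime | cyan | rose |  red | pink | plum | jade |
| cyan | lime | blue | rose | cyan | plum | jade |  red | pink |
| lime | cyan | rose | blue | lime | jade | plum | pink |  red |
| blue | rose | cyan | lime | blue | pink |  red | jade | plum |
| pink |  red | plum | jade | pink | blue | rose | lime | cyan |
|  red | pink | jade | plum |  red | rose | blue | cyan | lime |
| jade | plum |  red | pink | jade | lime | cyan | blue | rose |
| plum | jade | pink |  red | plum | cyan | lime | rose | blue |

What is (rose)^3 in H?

rose^1 = rose
rose^2 = rose * rose = blue
rose^3 = blue * rose = rose

rose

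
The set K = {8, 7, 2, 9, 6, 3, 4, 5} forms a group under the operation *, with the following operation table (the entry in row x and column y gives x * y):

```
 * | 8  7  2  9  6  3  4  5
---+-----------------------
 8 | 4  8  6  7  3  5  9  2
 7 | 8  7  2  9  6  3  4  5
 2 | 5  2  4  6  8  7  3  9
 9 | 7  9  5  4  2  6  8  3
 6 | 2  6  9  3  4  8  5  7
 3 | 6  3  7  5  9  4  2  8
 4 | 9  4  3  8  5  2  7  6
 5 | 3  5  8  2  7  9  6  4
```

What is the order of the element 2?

4

The identity element is 7 (its row matches the header).
2^1 = 2
2^2 = 2 * 2 = 4
2^3 = 4 * 2 = 3
2^4 = 3 * 2 = 7
The first power of 2 equal to the identity is 2^4, so ord(2) = 4.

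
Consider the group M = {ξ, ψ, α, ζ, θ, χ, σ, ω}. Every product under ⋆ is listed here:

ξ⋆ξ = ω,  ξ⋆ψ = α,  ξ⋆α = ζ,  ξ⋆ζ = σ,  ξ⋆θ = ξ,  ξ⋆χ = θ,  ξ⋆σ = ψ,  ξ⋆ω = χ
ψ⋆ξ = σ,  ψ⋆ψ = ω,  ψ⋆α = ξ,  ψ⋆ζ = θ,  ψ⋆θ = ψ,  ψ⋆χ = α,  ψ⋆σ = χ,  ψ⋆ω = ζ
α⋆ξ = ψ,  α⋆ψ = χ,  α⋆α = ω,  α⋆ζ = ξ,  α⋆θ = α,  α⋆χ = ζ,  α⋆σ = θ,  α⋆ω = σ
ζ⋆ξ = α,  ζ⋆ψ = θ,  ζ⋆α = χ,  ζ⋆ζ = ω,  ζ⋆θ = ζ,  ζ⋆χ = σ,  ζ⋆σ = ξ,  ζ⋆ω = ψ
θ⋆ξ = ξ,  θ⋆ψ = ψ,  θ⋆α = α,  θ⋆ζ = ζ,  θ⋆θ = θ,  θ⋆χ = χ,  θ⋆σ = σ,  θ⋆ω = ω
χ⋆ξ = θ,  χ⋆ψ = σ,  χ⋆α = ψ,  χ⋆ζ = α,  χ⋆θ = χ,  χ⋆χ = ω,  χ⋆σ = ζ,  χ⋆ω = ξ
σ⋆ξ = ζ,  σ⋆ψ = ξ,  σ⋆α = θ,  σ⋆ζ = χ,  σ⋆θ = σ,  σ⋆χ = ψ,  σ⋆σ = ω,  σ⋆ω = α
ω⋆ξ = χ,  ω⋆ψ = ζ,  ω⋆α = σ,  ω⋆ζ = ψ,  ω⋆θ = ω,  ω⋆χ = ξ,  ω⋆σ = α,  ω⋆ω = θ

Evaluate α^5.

α^1 = α
α^2 = α ⋆ α = ω
α^3 = ω ⋆ α = σ
α^4 = σ ⋆ α = θ
α^5 = θ ⋆ α = α

α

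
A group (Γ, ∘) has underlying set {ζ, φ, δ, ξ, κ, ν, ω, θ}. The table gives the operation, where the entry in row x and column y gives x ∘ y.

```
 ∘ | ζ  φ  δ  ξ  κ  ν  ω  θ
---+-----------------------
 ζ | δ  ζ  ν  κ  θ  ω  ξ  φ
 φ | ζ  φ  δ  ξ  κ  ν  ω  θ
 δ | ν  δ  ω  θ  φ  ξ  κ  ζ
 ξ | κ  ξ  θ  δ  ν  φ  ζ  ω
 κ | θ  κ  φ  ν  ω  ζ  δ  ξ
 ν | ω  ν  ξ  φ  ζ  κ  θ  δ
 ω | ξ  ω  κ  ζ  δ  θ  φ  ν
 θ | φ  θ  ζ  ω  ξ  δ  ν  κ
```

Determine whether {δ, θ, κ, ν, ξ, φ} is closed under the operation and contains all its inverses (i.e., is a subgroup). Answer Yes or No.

ν ∘ κ = ζ, which is not in {δ, θ, κ, ν, ξ, φ}.
The subset is not closed under ∘, so it is not a subgroup.

No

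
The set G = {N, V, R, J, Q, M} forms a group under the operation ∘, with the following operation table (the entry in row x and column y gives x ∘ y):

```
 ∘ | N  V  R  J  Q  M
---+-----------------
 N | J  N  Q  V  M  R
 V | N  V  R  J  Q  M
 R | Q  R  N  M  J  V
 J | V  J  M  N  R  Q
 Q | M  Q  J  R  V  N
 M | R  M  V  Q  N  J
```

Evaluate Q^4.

Q^1 = Q
Q^2 = Q ∘ Q = V
Q^3 = V ∘ Q = Q
Q^4 = Q ∘ Q = V
(Structurally, G here is isomorphic to the cyclic group Z_6.)

V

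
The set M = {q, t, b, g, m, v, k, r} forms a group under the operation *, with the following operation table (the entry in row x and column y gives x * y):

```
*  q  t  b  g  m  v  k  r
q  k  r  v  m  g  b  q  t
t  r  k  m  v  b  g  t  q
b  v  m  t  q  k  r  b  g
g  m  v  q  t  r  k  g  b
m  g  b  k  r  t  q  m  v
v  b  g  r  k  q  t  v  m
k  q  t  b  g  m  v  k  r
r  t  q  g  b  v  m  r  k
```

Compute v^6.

v^1 = v
v^2 = v * v = t
v^3 = t * v = g
v^4 = g * v = k
v^5 = k * v = v
v^6 = v * v = t
(Structurally, M here is isomorphic to Z_2 x Z_4.)

t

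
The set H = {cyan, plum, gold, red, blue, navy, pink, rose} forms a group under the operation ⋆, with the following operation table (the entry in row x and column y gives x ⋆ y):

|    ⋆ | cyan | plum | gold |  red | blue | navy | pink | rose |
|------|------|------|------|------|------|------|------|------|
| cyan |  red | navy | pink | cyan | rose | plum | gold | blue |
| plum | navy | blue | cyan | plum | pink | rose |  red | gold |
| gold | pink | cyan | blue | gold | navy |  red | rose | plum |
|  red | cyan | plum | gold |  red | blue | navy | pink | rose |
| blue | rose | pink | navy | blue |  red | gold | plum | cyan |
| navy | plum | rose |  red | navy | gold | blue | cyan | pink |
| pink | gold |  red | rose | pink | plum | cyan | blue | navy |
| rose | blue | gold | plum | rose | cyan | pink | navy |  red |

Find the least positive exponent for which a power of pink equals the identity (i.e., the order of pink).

4

The identity element is red (its row matches the header).
pink^1 = pink
pink^2 = pink ⋆ pink = blue
pink^3 = blue ⋆ pink = plum
pink^4 = plum ⋆ pink = red
The first power of pink equal to the identity is pink^4, so ord(pink) = 4.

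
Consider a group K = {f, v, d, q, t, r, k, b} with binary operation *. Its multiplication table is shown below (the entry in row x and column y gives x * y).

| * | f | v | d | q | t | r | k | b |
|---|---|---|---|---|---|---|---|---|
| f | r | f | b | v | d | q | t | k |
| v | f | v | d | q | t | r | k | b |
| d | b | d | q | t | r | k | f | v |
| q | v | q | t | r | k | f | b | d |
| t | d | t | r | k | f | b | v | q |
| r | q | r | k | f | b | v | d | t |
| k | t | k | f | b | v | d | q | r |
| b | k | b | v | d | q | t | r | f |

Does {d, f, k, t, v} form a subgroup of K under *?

t * d = r, which is not in {d, f, k, t, v}.
The subset is not closed under *, so it is not a subgroup.
(Structurally, K here is isomorphic to the cyclic group Z_8.)

No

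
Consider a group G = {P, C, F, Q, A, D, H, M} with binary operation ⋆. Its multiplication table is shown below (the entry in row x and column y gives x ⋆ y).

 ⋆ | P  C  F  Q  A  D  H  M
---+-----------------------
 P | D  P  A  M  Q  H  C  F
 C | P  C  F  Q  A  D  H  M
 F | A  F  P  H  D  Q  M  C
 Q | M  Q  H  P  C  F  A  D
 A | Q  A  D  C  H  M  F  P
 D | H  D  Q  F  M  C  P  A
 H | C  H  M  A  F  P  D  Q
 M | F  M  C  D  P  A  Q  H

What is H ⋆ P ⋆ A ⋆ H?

H ⋆ P = C
C ⋆ A = A
A ⋆ H = F
(Structurally, G here is isomorphic to the cyclic group Z_8.)

F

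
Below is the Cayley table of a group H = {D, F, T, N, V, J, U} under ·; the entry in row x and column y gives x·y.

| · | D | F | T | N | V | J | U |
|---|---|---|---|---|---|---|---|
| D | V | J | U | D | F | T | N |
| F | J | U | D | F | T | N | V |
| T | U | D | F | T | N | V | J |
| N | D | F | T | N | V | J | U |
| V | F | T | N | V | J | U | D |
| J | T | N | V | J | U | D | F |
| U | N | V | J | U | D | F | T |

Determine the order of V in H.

7

The identity element is N (its row matches the header).
V^1 = V
V^2 = V·V = J
V^3 = J·V = U
V^4 = U·V = D
V^5 = D·V = F
V^6 = F·V = T
V^7 = T·V = N
The first power of V equal to the identity is V^7, so ord(V) = 7.
(Structurally, H here is isomorphic to the cyclic group Z_7.)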